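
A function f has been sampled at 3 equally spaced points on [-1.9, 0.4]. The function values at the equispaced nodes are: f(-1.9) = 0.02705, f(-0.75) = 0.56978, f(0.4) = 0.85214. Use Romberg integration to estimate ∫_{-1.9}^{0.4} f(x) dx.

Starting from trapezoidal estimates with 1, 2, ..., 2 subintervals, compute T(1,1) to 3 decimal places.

1.211

T(0,0) (trapezoid, 1 panel, h=2.3000): 1.01107
T(1,0) (trapezoid, 2 panels, h=1.1500): 1.16078
T(1,1) = 1.16078 + (1.16078 − 1.01107)/3 = 1.21068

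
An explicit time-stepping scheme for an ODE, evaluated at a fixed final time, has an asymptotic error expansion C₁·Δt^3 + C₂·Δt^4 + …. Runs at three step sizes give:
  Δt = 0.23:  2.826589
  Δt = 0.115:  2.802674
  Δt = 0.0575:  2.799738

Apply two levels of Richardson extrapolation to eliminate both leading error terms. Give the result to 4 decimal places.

First eliminate the Δt^3 term (factor 2^3 = 8):
  B₁ = (8·2.802674 − 2.826589)/7 = 2.799258
  B₂ = (8·2.799738 − 2.802674)/7 = 2.799319
Then eliminate the Δt^4 term (factor 2^4 = 16):
  (16·2.799319 − 2.799258)/15 = 2.799323

2.7993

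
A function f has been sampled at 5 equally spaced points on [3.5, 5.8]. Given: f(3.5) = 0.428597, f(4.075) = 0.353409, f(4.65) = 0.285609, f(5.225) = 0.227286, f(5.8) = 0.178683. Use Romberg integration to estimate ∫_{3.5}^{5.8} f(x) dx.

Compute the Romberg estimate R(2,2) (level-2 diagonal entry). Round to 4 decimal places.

R(0,0) (trapezoid, 1 panel, h=2.3000): 0.698372
R(1,0) (trapezoid, 2 panels, h=1.1500): 0.677636
R(2,0) (trapezoid, 4 panels, h=0.5750): 0.672718
R(1,1) = 0.677636 + (0.677636 − 0.698372)/3 = 0.670724
R(2,1) = 0.672718 + (0.672718 − 0.677636)/3 = 0.671079
R(2,2) = 0.671079 + (0.671079 − 0.670724)/15 = 0.671103

0.6711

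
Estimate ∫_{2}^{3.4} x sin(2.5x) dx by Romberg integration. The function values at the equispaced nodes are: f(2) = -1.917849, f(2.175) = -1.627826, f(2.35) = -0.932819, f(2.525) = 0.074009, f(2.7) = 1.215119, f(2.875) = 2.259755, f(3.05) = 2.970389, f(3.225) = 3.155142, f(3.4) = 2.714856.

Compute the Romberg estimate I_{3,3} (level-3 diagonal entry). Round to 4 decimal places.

1.3268

I_{0,0} (trapezoid, 1 panel, h=1.4000): 0.557905
I_{1,0} (trapezoid, 2 panels, h=0.7000): 1.129536
I_{2,0} (trapezoid, 4 panels, h=0.3500): 1.277917
I_{3,0} (trapezoid, 8 panels, h=0.1750): 1.314648
I_{1,1} = 1.129536 + (1.129536 − 0.557905)/3 = 1.320080
I_{2,1} = 1.277917 + (1.277917 − 1.129536)/3 = 1.327377
I_{3,1} = 1.314648 + (1.314648 − 1.277917)/3 = 1.326892
I_{2,2} = 1.327377 + (1.327377 − 1.320080)/15 = 1.327863
I_{3,2} = 1.326892 + (1.326892 − 1.327377)/15 = 1.326860
I_{3,3} = 1.326860 + (1.326860 − 1.327863)/63 = 1.326844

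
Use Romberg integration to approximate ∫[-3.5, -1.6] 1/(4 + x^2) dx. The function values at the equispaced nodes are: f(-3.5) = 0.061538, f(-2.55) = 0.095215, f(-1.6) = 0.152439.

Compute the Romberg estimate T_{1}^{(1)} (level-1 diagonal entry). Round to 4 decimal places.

T_{0}^{(0)} (trapezoid, 1 panel, h=1.9000): 0.203278
T_{1}^{(0)} (trapezoid, 2 panels, h=0.9500): 0.192093
T_{1}^{(1)} = 0.192093 + (0.192093 − 0.203278)/3 = 0.188365

0.1884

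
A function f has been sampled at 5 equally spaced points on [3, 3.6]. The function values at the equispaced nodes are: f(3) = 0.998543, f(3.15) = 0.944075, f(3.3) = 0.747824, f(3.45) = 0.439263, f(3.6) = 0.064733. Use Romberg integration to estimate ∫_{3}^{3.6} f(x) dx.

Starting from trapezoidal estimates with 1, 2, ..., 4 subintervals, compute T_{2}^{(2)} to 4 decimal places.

0.4046

T_{0}^{(0)} (trapezoid, 1 panel, h=0.6000): 0.318983
T_{1}^{(0)} (trapezoid, 2 panels, h=0.3000): 0.383839
T_{2}^{(0)} (trapezoid, 4 panels, h=0.1500): 0.399420
T_{1}^{(1)} = 0.383839 + (0.383839 − 0.318983)/3 = 0.405458
T_{2}^{(1)} = 0.399420 + (0.399420 − 0.383839)/3 = 0.404614
T_{2}^{(2)} = 0.404614 + (0.404614 − 0.405458)/15 = 0.404558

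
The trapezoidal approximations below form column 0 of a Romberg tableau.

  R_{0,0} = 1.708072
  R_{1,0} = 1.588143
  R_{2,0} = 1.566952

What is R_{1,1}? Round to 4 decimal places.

1.5482

Richardson extrapolation on the trapezoidal column (denominator 4−1=3):
R_{1,1} = (4·1.588143 − 1.708072) / 3 = 1.548167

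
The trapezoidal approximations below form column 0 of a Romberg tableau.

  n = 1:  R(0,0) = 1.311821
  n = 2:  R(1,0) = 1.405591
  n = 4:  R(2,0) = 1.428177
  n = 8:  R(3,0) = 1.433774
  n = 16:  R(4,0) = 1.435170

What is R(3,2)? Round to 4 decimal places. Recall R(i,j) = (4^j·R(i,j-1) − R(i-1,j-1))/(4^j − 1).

1.4356

Richardson extrapolation on the trapezoidal column (denominator 4−1=3):
R(2,1) = (4·1.428177 − 1.405591) / 3 = 1.435706
R(3,1) = 1.433774 + (1.433774 − 1.428177)/3 = 1.435640
R(3,2) = 1.435640 + (1.435640 − 1.435706)/15 = 1.435636
(Column j=1 coincides with Simpson's rule on the same nodes.)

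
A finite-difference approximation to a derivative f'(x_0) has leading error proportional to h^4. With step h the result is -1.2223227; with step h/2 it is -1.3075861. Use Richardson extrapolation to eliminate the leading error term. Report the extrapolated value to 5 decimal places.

-1.31327

Extrapolated value = (16·A(h/2) − A(h)) / (16 − 1)
= (16·(-1.3075861) − (-1.2223227)) / 15
= -19.6990549 / 15 = -1.3132703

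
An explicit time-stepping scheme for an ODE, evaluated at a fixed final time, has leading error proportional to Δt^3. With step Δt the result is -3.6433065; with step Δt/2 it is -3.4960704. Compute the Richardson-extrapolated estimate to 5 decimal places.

The leading error scales as Δt^3; refining by a factor of 2 reduces it by 2^3 = 8.
Extrapolated value = (8·A(Δt/2) − A(Δt)) / (8 − 1)
= (8·(-3.4960704) − (-3.6433065)) / 7
= -24.3252567 / 7 = -3.4750367

-3.47504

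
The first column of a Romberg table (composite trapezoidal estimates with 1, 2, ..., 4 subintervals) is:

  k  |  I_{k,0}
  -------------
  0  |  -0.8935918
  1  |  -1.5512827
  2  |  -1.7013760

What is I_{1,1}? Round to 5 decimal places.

Richardson extrapolation on the trapezoidal column (denominator 4−1=3):
I_{1,1} = -1.5512827 + (-1.5512827 − (-0.8935918))/3 = -1.7705130

-1.77051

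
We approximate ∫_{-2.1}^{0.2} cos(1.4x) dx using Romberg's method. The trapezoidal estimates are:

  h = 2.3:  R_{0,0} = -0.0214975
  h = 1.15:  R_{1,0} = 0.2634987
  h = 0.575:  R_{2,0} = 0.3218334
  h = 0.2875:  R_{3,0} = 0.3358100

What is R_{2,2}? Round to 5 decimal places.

0.34013

Richardson extrapolation on the trapezoidal column (denominator 4−1=3):
R_{1,1} = 0.2634987 + (0.2634987 − (-0.0214975))/3 = 0.3584974
R_{2,1} = (4·0.3218334 − 0.2634987) / 3 = 0.3412783
R_{2,2} = (16·0.3412783 − 0.3584974) / 15 = 0.3401304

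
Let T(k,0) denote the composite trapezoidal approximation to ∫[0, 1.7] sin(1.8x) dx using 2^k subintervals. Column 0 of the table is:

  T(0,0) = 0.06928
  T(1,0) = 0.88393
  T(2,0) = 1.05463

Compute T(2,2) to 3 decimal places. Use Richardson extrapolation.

Richardson extrapolation on the trapezoidal column (denominator 4−1=3):
T(1,1) = 0.88393 + (0.88393 − 0.06928)/3 = 1.15548
T(2,1) = 1.05463 + (1.05463 − 0.88393)/3 = 1.11153
T(2,2) = 1.11153 + (1.11153 − 1.15548)/15 = 1.10860

1.109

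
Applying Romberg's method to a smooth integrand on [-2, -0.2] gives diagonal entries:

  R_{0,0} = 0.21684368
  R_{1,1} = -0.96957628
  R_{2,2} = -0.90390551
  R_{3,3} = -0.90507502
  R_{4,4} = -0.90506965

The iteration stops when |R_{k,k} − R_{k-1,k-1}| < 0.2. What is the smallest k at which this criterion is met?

|R_{1,1} − R_{0,0}| = 1.18641996 ≥ 0.2
|R_{2,2} − R_{1,1}| = 0.06567077 < 0.2

k = 2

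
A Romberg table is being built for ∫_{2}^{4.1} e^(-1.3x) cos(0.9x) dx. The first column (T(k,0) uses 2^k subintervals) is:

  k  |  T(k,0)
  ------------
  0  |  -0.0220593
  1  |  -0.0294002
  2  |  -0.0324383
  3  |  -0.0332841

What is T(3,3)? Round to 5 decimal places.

Richardson extrapolation on the trapezoidal column (denominator 4−1=3):
T(1,1) = (4·(-0.0294002) − (-0.0220593)) / 3 = -0.0318472
T(2,1) = (4·(-0.0324383) − (-0.0294002)) / 3 = -0.0334510
T(3,1) = -0.0332841 + (-0.0332841 − (-0.0324383))/3 = -0.0335660
T(2,2) = (16·(-0.0334510) − (-0.0318472)) / 15 = -0.0335579
T(3,2) = -0.0335660 + (-0.0335660 − (-0.0334510))/15 = -0.0335737
T(3,3) = (64·(-0.0335737) − (-0.0335579)) / 63 = -0.0335740
(Column j=1 coincides with Simpson's rule on the same nodes.)

-0.03357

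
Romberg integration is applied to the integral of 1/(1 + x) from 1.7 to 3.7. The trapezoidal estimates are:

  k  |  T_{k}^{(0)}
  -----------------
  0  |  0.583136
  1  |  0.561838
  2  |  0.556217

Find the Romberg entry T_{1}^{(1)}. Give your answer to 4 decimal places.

Richardson extrapolation on the trapezoidal column (denominator 4−1=3):
T_{1}^{(1)} = (4·0.561838 − 0.583136) / 3 = 0.554739

0.5547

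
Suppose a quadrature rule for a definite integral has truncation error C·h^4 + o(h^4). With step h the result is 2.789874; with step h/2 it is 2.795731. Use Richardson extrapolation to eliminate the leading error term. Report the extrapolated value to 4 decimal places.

Extrapolated value = (16·A(h/2) − A(h)) / (16 − 1)
= (16·2.795731 − 2.789874) / 15
= 41.941822 / 15 = 2.796121

2.7961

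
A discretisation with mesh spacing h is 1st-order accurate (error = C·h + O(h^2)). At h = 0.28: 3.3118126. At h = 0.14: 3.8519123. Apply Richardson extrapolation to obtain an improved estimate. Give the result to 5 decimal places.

4.39201

The leading error scales as h; refining by a factor of 2 reduces it by 2^1 = 2.
Extrapolated value = (2·A(h/2) − A(h)) / (2 − 1)
= (2·3.8519123 − 3.3118126) / 1
= 4.3920120 / 1 = 4.3920120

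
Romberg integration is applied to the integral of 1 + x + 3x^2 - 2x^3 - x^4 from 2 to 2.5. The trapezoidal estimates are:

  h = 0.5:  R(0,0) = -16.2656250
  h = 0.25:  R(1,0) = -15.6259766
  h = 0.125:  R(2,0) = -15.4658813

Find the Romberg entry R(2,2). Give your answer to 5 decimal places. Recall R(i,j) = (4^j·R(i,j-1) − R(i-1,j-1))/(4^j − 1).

-15.41250

R(1,1) = (4·(-15.6259766) − (-16.2656250)) / 3 = -15.4127605
R(2,1) = -15.4658813 + (-15.4658813 − (-15.6259766))/3 = -15.4125162
R(2,2) = -15.4125162 + (-15.4125162 − (-15.4127605))/15 = -15.4124999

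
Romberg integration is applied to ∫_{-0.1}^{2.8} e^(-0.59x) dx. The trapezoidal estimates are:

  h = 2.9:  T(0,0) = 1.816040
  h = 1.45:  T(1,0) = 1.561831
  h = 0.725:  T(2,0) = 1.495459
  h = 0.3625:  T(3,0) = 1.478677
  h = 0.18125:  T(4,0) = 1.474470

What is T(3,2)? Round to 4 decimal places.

1.4731

Richardson extrapolation on the trapezoidal column (denominator 4−1=3):
T(2,1) = 1.495459 + (1.495459 − 1.561831)/3 = 1.473335
T(3,1) = (4·1.478677 − 1.495459) / 3 = 1.473083
T(3,2) = (16·1.473083 − 1.473335) / 15 = 1.473066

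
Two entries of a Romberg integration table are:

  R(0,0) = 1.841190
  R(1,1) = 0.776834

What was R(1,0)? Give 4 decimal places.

1.0429

From R(1,1) = (4·R(1,0) − R(0,0))/3, solve for R(1,0):
4·R(1,0) = 3·0.776834 + 1.841190 = 4.171692
R(1,0) = 1.042923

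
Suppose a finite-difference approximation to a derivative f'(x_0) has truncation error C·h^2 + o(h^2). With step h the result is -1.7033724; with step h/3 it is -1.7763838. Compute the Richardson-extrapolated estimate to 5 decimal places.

-1.78551

Extrapolated value = (9·A(h/3) − A(h)) / (9 − 1)
= (9·(-1.7763838) − (-1.7033724)) / 8
= -14.2840818 / 8 = -1.7855102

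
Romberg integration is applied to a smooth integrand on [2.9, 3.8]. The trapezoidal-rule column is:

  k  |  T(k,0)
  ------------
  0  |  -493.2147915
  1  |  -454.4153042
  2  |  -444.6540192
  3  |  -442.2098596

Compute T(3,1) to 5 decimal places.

T(3,1) = (4·(-442.2098596) − (-444.6540192)) / 3 = -441.3951397

-441.39514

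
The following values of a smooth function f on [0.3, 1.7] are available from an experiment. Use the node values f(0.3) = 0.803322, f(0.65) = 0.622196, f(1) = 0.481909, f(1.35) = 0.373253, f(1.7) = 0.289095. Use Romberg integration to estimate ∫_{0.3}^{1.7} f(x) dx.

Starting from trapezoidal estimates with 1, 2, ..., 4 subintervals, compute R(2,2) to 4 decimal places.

0.7044

R(0,0) (trapezoid, 1 panel, h=1.4000): 0.764692
R(1,0) (trapezoid, 2 panels, h=0.7000): 0.719682
R(2,0) (trapezoid, 4 panels, h=0.3500): 0.708248
R(1,1) = 0.719682 + (0.719682 − 0.764692)/3 = 0.704679
R(2,1) = 0.708248 + (0.708248 − 0.719682)/3 = 0.704437
R(2,2) = 0.704437 + (0.704437 − 0.704679)/15 = 0.704421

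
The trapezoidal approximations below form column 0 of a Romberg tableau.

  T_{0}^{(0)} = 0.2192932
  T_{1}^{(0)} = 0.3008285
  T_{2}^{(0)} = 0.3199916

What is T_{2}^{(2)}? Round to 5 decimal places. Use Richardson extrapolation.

Richardson extrapolation on the trapezoidal column (denominator 4−1=3):
T_{1}^{(1)} = (4·0.3008285 − 0.2192932) / 3 = 0.3280069
T_{2}^{(1)} = (4·0.3199916 − 0.3008285) / 3 = 0.3263793
T_{2}^{(2)} = 0.3263793 + (0.3263793 − 0.3280069)/15 = 0.3262708
(Column j=1 coincides with Simpson's rule on the same nodes.)

0.32627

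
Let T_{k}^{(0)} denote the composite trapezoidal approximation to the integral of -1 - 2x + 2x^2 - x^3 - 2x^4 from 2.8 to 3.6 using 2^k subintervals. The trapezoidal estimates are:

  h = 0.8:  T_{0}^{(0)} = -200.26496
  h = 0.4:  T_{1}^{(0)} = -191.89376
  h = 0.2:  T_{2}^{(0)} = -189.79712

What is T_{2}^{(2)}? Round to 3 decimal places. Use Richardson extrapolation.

-189.098

Richardson extrapolation on the trapezoidal column (denominator 4−1=3):
T_{1}^{(1)} = -191.89376 + (-191.89376 − (-200.26496))/3 = -189.10336
T_{2}^{(1)} = -189.79712 + (-189.79712 − (-191.89376))/3 = -189.09824
T_{2}^{(2)} = -189.09824 + (-189.09824 − (-189.10336))/15 = -189.09790
(Column j=1 coincides with Simpson's rule on the same nodes.)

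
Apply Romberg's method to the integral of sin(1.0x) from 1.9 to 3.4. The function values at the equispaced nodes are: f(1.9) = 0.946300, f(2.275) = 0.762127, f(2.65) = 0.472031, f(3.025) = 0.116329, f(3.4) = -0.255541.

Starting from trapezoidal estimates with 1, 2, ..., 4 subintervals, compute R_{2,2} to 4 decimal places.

0.6435

R_{0,0} (trapezoid, 1 panel, h=1.5000): 0.518069
R_{1,0} (trapezoid, 2 panels, h=0.7500): 0.613058
R_{2,0} (trapezoid, 4 panels, h=0.3750): 0.635950
R_{1,1} = 0.613058 + (0.613058 − 0.518069)/3 = 0.644721
R_{2,1} = 0.635950 + (0.635950 − 0.613058)/3 = 0.643581
R_{2,2} = 0.643581 + (0.643581 − 0.644721)/15 = 0.643505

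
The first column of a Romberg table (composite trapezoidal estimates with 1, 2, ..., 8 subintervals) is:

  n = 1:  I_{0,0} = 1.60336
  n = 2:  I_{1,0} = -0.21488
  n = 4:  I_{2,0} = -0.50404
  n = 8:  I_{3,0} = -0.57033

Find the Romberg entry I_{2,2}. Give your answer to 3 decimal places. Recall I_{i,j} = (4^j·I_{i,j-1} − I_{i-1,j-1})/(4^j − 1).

I_{1,1} = (4·(-0.21488) − 1.60336) / 3 = -0.82096
I_{2,1} = (4·(-0.50404) − (-0.21488)) / 3 = -0.60043
I_{2,2} = (16·(-0.60043) − (-0.82096)) / 15 = -0.58573

-0.586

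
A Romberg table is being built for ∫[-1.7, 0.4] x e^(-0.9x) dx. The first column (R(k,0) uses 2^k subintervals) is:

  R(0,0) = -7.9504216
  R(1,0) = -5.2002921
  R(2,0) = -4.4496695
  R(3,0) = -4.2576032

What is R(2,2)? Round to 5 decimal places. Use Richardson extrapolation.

-4.19385

Richardson extrapolation on the trapezoidal column (denominator 4−1=3):
R(1,1) = -5.2002921 + (-5.2002921 − (-7.9504216))/3 = -4.2835823
R(2,1) = -4.4496695 + (-4.4496695 − (-5.2002921))/3 = -4.1994620
R(2,2) = (16·(-4.1994620) − (-4.2835823)) / 15 = -4.1938540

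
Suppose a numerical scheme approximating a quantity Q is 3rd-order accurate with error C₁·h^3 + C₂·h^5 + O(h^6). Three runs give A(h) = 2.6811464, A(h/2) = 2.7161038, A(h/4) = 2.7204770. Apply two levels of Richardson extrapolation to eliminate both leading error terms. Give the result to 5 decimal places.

2.72110

First eliminate the h^3 term (factor 2^3 = 8):
  B₁ = (8·2.7161038 − 2.6811464)/7 = 2.7210977
  B₂ = (8·2.7204770 − 2.7161038)/7 = 2.7211017
Then eliminate the h^5 term (factor 2^5 = 32):
  (32·2.7211017 − 2.7210977)/31 = 2.7211018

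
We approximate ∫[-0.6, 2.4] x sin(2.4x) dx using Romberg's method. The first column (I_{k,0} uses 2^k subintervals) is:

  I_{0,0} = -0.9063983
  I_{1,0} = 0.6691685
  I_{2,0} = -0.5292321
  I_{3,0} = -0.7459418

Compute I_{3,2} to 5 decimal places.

Richardson extrapolation on the trapezoidal column (denominator 4−1=3):
I_{2,1} = (4·(-0.5292321) − 0.6691685) / 3 = -0.9286990
I_{3,1} = (4·(-0.7459418) − (-0.5292321)) / 3 = -0.8181784
I_{3,2} = (16·(-0.8181784) − (-0.9286990)) / 15 = -0.8108104

-0.81081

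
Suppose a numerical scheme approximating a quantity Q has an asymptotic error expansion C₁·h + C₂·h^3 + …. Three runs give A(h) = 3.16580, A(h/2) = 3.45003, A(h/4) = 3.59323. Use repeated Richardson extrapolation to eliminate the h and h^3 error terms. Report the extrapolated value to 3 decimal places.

First eliminate the h term (factor 2^1 = 2):
  B₁ = (2·3.45003 − 3.16580)/1 = 3.73426
  B₂ = (2·3.59323 − 3.45003)/1 = 3.73643
Then eliminate the h^3 term (factor 2^3 = 8):
  (8·3.73643 − 3.73426)/7 = 3.73674

3.737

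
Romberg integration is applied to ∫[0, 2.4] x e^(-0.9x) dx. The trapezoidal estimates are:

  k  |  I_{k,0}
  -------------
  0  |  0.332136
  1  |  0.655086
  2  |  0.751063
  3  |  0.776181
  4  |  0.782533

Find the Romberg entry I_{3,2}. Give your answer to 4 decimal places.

Richardson extrapolation on the trapezoidal column (denominator 4−1=3):
I_{2,1} = 0.751063 + (0.751063 − 0.655086)/3 = 0.783055
I_{3,1} = (4·0.776181 − 0.751063) / 3 = 0.784554
I_{3,2} = 0.784554 + (0.784554 − 0.783055)/15 = 0.784654

0.7847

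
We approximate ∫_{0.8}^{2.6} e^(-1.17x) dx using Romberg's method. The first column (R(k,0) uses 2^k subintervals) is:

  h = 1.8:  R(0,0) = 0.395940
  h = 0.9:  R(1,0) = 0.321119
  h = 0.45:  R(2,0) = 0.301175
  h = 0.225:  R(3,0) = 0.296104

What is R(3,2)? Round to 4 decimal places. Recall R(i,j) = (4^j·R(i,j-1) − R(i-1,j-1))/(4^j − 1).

0.2944

R(2,1) = (4·0.301175 − 0.321119) / 3 = 0.294527
R(3,1) = (4·0.296104 − 0.301175) / 3 = 0.294414
R(3,2) = (16·0.294414 − 0.294527) / 15 = 0.294406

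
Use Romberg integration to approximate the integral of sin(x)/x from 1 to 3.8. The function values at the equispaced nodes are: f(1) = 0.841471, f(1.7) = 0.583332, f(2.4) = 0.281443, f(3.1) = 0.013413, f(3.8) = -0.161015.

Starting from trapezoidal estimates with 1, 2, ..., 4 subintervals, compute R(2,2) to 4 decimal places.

0.8474

R(0,0) (trapezoid, 1 panel, h=2.8000): 0.952638
R(1,0) (trapezoid, 2 panels, h=1.4000): 0.870339
R(2,0) (trapezoid, 4 panels, h=0.7000): 0.852891
R(1,1) = 0.870339 + (0.870339 − 0.952638)/3 = 0.842906
R(2,1) = 0.852891 + (0.852891 − 0.870339)/3 = 0.847075
R(2,2) = 0.847075 + (0.847075 − 0.842906)/15 = 0.847353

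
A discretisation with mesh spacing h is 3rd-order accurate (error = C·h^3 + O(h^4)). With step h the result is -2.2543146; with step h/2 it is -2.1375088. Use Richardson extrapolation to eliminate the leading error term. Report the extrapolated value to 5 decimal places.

-2.12082

Extrapolated value = (8·A(h/2) − A(h)) / (8 − 1)
= (8·(-2.1375088) − (-2.2543146)) / 7
= -14.8457558 / 7 = -2.1208223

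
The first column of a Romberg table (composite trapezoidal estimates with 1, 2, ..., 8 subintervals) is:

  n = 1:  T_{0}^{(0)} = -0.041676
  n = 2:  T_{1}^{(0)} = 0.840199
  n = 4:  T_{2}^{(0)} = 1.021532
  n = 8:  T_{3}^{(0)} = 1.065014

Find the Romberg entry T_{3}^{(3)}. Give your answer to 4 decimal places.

T_{1}^{(1)} = (4·0.840199 − (-0.041676)) / 3 = 1.134157
T_{2}^{(1)} = (4·1.021532 − 0.840199) / 3 = 1.081976
T_{3}^{(1)} = (4·1.065014 − 1.021532) / 3 = 1.079508
T_{2}^{(2)} = 1.081976 + (1.081976 − 1.134157)/15 = 1.078497
T_{3}^{(2)} = (16·1.079508 − 1.081976) / 15 = 1.079343
T_{3}^{(3)} = (64·1.079343 − 1.078497) / 63 = 1.079356

1.0794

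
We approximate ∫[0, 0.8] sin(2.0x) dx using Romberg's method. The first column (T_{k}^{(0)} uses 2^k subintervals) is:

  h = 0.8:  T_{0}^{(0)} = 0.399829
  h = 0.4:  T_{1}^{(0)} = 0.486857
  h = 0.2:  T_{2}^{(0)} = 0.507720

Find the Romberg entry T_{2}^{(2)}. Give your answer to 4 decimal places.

0.5146

T_{1}^{(1)} = 0.486857 + (0.486857 − 0.399829)/3 = 0.515866
T_{2}^{(1)} = (4·0.507720 − 0.486857) / 3 = 0.514674
T_{2}^{(2)} = 0.514674 + (0.514674 − 0.515866)/15 = 0.514595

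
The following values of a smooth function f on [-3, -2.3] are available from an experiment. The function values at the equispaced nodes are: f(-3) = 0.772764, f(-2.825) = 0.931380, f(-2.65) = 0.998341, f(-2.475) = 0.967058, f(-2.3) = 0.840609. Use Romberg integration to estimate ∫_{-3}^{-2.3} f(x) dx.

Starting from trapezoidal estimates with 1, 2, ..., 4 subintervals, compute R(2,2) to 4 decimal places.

0.6535

R(0,0) (trapezoid, 1 panel, h=0.7000): 0.564681
R(1,0) (trapezoid, 2 panels, h=0.3500): 0.631760
R(2,0) (trapezoid, 4 panels, h=0.1750): 0.648106
R(1,1) = 0.631760 + (0.631760 − 0.564681)/3 = 0.654120
R(2,1) = 0.648106 + (0.648106 − 0.631760)/3 = 0.653555
R(2,2) = 0.653555 + (0.653555 − 0.654120)/15 = 0.653517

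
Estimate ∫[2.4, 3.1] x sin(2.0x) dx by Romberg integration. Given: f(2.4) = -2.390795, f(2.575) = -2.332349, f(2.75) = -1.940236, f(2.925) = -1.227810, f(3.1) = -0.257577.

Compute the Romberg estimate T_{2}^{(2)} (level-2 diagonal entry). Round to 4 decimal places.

-1.2114

T_{0}^{(0)} (trapezoid, 1 panel, h=0.7000): -0.926930
T_{1}^{(0)} (trapezoid, 2 panels, h=0.3500): -1.142548
T_{2}^{(0)} (trapezoid, 4 panels, h=0.1750): -1.194302
T_{1}^{(1)} = -1.142548 + (-1.142548 − (-0.926930))/3 = -1.214421
T_{2}^{(1)} = -1.194302 + (-1.194302 − (-1.142548))/3 = -1.211553
T_{2}^{(2)} = -1.211553 + (-1.211553 − (-1.214421))/15 = -1.211362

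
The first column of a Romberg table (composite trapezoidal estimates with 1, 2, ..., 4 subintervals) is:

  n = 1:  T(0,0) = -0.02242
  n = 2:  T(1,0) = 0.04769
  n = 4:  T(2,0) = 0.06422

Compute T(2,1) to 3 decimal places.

0.070

Richardson extrapolation on the trapezoidal column (denominator 4−1=3):
T(2,1) = 0.06422 + (0.06422 − 0.04769)/3 = 0.06973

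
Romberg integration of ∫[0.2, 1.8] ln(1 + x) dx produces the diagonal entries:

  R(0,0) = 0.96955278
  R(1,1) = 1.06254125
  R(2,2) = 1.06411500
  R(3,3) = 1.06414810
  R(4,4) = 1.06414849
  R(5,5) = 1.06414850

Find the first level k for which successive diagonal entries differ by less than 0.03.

|R(1,1) − R(0,0)| = 0.09298847 ≥ 0.03
|R(2,2) − R(1,1)| = 0.00157375 < 0.03

k = 2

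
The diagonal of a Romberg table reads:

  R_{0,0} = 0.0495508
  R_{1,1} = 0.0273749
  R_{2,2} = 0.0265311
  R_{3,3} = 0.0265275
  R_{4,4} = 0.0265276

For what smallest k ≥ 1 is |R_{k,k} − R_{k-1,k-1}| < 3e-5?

k = 3

|R_{1,1} − R_{0,0}| = 0.0221759 ≥ 3e-5
|R_{2,2} − R_{1,1}| = 0.0008438 ≥ 3e-5
|R_{3,3} − R_{2,2}| = 0.0000036 < 3e-5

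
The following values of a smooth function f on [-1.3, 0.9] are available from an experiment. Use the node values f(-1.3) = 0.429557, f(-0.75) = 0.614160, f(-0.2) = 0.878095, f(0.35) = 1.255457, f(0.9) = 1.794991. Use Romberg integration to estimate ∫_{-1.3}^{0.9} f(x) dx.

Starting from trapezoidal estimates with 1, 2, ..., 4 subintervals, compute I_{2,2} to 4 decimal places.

2.1007

I_{0,0} (trapezoid, 1 panel, h=2.2000): 2.447003
I_{1,0} (trapezoid, 2 panels, h=1.1000): 2.189406
I_{2,0} (trapezoid, 4 panels, h=0.5500): 2.122992
I_{1,1} = 2.189406 + (2.189406 − 2.447003)/3 = 2.103540
I_{2,1} = 2.122992 + (2.122992 − 2.189406)/3 = 2.100854
I_{2,2} = 2.100854 + (2.100854 − 2.103540)/15 = 2.100675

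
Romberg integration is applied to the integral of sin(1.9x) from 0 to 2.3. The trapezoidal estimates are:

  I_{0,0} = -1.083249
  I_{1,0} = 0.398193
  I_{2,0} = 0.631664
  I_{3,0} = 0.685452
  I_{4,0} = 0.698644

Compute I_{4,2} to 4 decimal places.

0.7030

I_{3,1} = 0.685452 + (0.685452 − 0.631664)/3 = 0.703381
I_{4,1} = (4·0.698644 − 0.685452) / 3 = 0.703041
I_{4,2} = (16·0.703041 − 0.703381) / 15 = 0.703018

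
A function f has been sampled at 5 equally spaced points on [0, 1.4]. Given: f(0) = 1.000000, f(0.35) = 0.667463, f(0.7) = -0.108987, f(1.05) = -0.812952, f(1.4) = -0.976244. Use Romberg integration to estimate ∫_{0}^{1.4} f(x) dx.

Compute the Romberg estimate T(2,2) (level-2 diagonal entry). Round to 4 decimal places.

-0.0902

T(0,0) (trapezoid, 1 panel, h=1.4000): 0.016629
T(1,0) (trapezoid, 2 panels, h=0.7000): -0.067976
T(2,0) (trapezoid, 4 panels, h=0.3500): -0.084909
T(1,1) = -0.067976 + (-0.067976 − 0.016629)/3 = -0.096178
T(2,1) = -0.084909 + (-0.084909 − (-0.067976))/3 = -0.090553
T(2,2) = -0.090553 + (-0.090553 − (-0.096178))/15 = -0.090178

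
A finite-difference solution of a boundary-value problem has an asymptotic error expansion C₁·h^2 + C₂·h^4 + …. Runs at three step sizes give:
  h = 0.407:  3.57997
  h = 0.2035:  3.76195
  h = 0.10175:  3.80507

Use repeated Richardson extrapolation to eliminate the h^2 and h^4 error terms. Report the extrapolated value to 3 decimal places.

First eliminate the h^2 term (factor 2^2 = 4):
  B₁ = (4·3.76195 − 3.57997)/3 = 3.82261
  B₂ = (4·3.80507 − 3.76195)/3 = 3.81944
Then eliminate the h^4 term (factor 2^4 = 16):
  (16·3.81944 − 3.82261)/15 = 3.81923

3.819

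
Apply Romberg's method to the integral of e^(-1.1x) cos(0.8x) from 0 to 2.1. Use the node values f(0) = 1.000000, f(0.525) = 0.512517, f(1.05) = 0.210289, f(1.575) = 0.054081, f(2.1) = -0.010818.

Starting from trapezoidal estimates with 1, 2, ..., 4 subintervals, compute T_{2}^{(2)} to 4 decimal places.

0.6435

T_{0}^{(0)} (trapezoid, 1 panel, h=2.1000): 1.038641
T_{1}^{(0)} (trapezoid, 2 panels, h=1.0500): 0.740124
T_{2}^{(0)} (trapezoid, 4 panels, h=0.5250): 0.667526
T_{1}^{(1)} = 0.740124 + (0.740124 − 1.038641)/3 = 0.640618
T_{2}^{(1)} = 0.667526 + (0.667526 − 0.740124)/3 = 0.643327
T_{2}^{(2)} = 0.643327 + (0.643327 − 0.640618)/15 = 0.643508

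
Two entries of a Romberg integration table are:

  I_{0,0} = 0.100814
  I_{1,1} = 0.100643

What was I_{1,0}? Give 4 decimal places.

0.1007

From I_{1,1} = (4·I_{1,0} − I_{0,0})/3, solve for I_{1,0}:
4·I_{1,0} = 3·0.100643 + 0.100814 = 0.402743
I_{1,0} = 0.100686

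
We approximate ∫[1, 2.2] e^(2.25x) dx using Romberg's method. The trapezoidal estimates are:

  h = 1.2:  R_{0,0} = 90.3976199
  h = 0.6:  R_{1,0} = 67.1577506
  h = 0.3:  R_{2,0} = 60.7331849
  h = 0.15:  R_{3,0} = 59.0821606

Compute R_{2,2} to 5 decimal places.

58.53703

Richardson extrapolation on the trapezoidal column (denominator 4−1=3):
R_{1,1} = 67.1577506 + (67.1577506 − 90.3976199)/3 = 59.4111275
R_{2,1} = (4·60.7331849 − 67.1577506) / 3 = 58.5916630
R_{2,2} = (16·58.5916630 − 59.4111275) / 15 = 58.5370320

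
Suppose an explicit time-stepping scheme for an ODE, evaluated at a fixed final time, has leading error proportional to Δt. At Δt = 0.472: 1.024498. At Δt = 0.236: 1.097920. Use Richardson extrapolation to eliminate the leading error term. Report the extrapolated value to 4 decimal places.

1.1713

Extrapolated value = (2·A(Δt/2) − A(Δt)) / (2 − 1)
= (2·1.097920 − 1.024498) / 1
= 1.171342 / 1 = 1.171342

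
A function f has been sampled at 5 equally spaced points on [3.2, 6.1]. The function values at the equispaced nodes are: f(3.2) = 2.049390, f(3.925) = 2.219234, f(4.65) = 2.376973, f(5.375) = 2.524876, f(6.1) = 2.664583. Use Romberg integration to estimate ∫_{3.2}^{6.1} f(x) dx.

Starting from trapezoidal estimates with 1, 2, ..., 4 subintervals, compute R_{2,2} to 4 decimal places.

R_{0,0} (trapezoid, 1 panel, h=2.9000): 6.835261
R_{1,0} (trapezoid, 2 panels, h=1.4500): 6.864241
R_{2,0} (trapezoid, 4 panels, h=0.7250): 6.871600
R_{1,1} = 6.864241 + (6.864241 − 6.835261)/3 = 6.873901
R_{2,1} = 6.871600 + (6.871600 − 6.864241)/3 = 6.874053
R_{2,2} = 6.874053 + (6.874053 − 6.873901)/15 = 6.874063

6.8741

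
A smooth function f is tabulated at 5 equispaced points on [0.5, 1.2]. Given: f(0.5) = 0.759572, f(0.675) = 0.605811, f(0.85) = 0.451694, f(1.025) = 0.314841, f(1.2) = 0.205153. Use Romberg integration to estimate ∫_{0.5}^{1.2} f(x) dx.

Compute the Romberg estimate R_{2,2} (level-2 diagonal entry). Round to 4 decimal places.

R_{0,0} (trapezoid, 1 panel, h=0.7000): 0.337654
R_{1,0} (trapezoid, 2 panels, h=0.3500): 0.326920
R_{2,0} (trapezoid, 4 panels, h=0.1750): 0.324574
R_{1,1} = 0.326920 + (0.326920 − 0.337654)/3 = 0.323342
R_{2,1} = 0.324574 + (0.324574 − 0.326920)/3 = 0.323792
R_{2,2} = 0.323792 + (0.323792 − 0.323342)/15 = 0.323822

0.3238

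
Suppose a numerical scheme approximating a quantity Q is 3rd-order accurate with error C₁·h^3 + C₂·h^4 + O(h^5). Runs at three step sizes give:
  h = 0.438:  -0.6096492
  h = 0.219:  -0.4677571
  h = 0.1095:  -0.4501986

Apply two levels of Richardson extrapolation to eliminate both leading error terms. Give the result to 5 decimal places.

-0.44770

First eliminate the h^3 term (factor 2^3 = 8):
  B₁ = (8·(-0.4677571) − (-0.6096492))/7 = -0.4474868
  B₂ = (8·(-0.4501986) − (-0.4677571))/7 = -0.4476902
Then eliminate the h^4 term (factor 2^4 = 16):
  (16·(-0.4476902) − (-0.4474868))/15 = -0.4477038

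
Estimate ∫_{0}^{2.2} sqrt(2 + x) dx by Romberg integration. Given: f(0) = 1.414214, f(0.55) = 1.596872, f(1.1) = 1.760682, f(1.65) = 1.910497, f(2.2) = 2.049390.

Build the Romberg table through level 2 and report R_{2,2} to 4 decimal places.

R_{0,0} (trapezoid, 1 panel, h=2.2000): 3.809964
R_{1,0} (trapezoid, 2 panels, h=1.1000): 3.841732
R_{2,0} (trapezoid, 4 panels, h=0.5500): 3.849919
R_{1,1} = 3.841732 + (3.841732 − 3.809964)/3 = 3.852321
R_{2,1} = 3.849919 + (3.849919 − 3.841732)/3 = 3.852648
R_{2,2} = 3.852648 + (3.852648 − 3.852321)/15 = 3.852670

3.8527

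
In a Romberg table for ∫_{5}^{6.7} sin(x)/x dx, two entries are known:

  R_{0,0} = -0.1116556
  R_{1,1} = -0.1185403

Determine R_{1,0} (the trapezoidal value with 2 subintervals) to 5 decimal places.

From R_{1,1} = (4·R_{1,0} − R_{0,0})/3, solve for R_{1,0}:
4·R_{1,0} = 3·(-0.1185403) + (-0.1116556) = -0.4672765
R_{1,0} = -0.1168191

-0.11682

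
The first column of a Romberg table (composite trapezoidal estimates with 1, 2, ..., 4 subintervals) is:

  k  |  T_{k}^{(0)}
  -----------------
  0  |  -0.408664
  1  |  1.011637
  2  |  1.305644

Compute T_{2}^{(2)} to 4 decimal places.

1.3982

T_{1}^{(1)} = (4·1.011637 − (-0.408664)) / 3 = 1.485071
T_{2}^{(1)} = 1.305644 + (1.305644 − 1.011637)/3 = 1.403646
T_{2}^{(2)} = 1.403646 + (1.403646 − 1.485071)/15 = 1.398218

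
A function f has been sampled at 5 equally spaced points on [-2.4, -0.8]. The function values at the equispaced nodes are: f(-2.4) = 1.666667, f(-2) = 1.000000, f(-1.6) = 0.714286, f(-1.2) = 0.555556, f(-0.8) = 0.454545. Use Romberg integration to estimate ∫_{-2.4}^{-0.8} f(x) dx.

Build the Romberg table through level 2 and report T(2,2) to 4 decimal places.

1.3013

T(0,0) (trapezoid, 1 panel, h=1.6000): 1.696970
T(1,0) (trapezoid, 2 panels, h=0.8000): 1.419914
T(2,0) (trapezoid, 4 panels, h=0.4000): 1.332179
T(1,1) = 1.419914 + (1.419914 − 1.696970)/3 = 1.327562
T(2,1) = 1.332179 + (1.332179 − 1.419914)/3 = 1.302934
T(2,2) = 1.302934 + (1.302934 − 1.327562)/15 = 1.301292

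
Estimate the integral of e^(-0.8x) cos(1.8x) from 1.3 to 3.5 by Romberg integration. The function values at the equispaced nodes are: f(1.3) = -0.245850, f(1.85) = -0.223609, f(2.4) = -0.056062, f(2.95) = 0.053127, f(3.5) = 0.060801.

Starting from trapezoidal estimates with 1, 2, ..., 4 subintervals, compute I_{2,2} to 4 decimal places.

-0.1815

I_{0,0} (trapezoid, 1 panel, h=2.2000): -0.203554
I_{1,0} (trapezoid, 2 panels, h=1.1000): -0.163445
I_{2,0} (trapezoid, 4 panels, h=0.5500): -0.175488
I_{1,1} = -0.163445 + (-0.163445 − (-0.203554))/3 = -0.150075
I_{2,1} = -0.175488 + (-0.175488 − (-0.163445))/3 = -0.179502
I_{2,2} = -0.179502 + (-0.179502 − (-0.150075))/15 = -0.181464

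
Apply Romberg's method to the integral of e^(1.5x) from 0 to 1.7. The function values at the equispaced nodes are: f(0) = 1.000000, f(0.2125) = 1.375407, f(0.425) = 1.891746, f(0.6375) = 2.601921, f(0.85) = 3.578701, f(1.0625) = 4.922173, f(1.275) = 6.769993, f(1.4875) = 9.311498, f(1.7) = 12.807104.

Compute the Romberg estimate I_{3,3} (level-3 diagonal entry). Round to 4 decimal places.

I_{0,0} (trapezoid, 1 panel, h=1.7000): 11.736038
I_{1,0} (trapezoid, 2 panels, h=0.8500): 8.909915
I_{2,0} (trapezoid, 4 panels, h=0.4250): 8.136197
I_{3,0} (trapezoid, 8 panels, h=0.2125): 7.937936
I_{1,1} = 8.909915 + (8.909915 − 11.736038)/3 = 7.967874
I_{2,1} = 8.136197 + (8.136197 − 8.909915)/3 = 7.878291
I_{3,1} = 7.937936 + (7.937936 − 8.136197)/3 = 7.871849
I_{2,2} = 7.878291 + (7.878291 − 7.967874)/15 = 7.872319
I_{3,2} = 7.871849 + (7.871849 − 7.878291)/15 = 7.871420
I_{3,3} = 7.871420 + (7.871420 − 7.872319)/63 = 7.871406

7.8714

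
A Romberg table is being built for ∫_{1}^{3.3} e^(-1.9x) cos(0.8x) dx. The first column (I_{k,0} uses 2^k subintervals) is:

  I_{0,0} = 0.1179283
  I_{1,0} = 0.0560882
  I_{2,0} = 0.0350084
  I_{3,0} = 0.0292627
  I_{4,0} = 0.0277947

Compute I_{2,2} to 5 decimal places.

0.02748

Richardson extrapolation on the trapezoidal column (denominator 4−1=3):
I_{1,1} = 0.0560882 + (0.0560882 − 0.1179283)/3 = 0.0354748
I_{2,1} = (4·0.0350084 − 0.0560882) / 3 = 0.0279818
I_{2,2} = (16·0.0279818 − 0.0354748) / 15 = 0.0274823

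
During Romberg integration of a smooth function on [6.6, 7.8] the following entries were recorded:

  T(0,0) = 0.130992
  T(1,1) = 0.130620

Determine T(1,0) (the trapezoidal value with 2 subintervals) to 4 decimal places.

From T(1,1) = (4·T(1,0) − T(0,0))/3, solve for T(1,0):
4·T(1,0) = 3·0.130620 + 0.130992 = 0.522852
T(1,0) = 0.130713

0.1307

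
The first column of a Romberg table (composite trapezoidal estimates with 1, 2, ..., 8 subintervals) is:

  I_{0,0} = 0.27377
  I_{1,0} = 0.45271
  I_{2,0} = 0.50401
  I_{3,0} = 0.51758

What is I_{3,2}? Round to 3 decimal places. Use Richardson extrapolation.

0.522

Richardson extrapolation on the trapezoidal column (denominator 4−1=3):
I_{2,1} = (4·0.50401 − 0.45271) / 3 = 0.52111
I_{3,1} = 0.51758 + (0.51758 − 0.50401)/3 = 0.52210
I_{3,2} = (16·0.52210 − 0.52111) / 15 = 0.52217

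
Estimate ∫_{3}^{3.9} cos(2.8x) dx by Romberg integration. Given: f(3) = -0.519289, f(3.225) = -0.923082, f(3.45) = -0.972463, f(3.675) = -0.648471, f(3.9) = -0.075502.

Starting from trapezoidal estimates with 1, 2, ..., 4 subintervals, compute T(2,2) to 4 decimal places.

-0.6612

T(0,0) (trapezoid, 1 panel, h=0.9000): -0.267656
T(1,0) (trapezoid, 2 panels, h=0.4500): -0.571436
T(2,0) (trapezoid, 4 panels, h=0.2250): -0.639318
T(1,1) = -0.571436 + (-0.571436 − (-0.267656))/3 = -0.672696
T(2,1) = -0.639318 + (-0.639318 − (-0.571436))/3 = -0.661945
T(2,2) = -0.661945 + (-0.661945 − (-0.672696))/15 = -0.661228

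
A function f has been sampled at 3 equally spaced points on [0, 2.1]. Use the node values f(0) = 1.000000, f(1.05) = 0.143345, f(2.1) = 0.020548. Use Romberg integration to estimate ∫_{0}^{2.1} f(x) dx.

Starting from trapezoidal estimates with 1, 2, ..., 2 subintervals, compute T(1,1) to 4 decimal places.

T(0,0) (trapezoid, 1 panel, h=2.1000): 1.071575
T(1,0) (trapezoid, 2 panels, h=1.0500): 0.686300
T(1,1) = 0.686300 + (0.686300 − 1.071575)/3 = 0.557875

0.5579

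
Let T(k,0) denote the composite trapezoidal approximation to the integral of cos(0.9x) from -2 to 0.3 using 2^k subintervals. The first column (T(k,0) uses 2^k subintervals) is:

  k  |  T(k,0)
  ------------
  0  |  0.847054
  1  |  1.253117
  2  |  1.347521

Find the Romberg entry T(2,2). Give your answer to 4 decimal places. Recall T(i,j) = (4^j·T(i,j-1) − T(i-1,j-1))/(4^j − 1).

T(1,1) = 1.253117 + (1.253117 − 0.847054)/3 = 1.388471
T(2,1) = 1.347521 + (1.347521 − 1.253117)/3 = 1.378989
T(2,2) = 1.378989 + (1.378989 − 1.388471)/15 = 1.378357

1.3784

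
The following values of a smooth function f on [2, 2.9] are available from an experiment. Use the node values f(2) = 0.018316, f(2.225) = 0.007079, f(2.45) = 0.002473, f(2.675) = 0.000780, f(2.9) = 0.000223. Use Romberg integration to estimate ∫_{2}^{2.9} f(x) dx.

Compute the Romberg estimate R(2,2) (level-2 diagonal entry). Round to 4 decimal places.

0.0041

R(0,0) (trapezoid, 1 panel, h=0.9000): 0.008343
R(1,0) (trapezoid, 2 panels, h=0.4500): 0.005284
R(2,0) (trapezoid, 4 panels, h=0.2250): 0.004410
R(1,1) = 0.005284 + (0.005284 − 0.008343)/3 = 0.004264
R(2,1) = 0.004410 + (0.004410 − 0.005284)/3 = 0.004119
R(2,2) = 0.004119 + (0.004119 − 0.004264)/15 = 0.004109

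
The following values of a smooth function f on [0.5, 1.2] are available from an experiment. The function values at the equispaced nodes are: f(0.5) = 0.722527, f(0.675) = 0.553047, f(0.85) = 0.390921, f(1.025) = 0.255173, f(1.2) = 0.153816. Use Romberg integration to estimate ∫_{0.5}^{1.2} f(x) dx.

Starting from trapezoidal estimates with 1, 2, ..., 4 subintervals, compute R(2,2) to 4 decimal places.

0.2854

R(0,0) (trapezoid, 1 panel, h=0.7000): 0.306720
R(1,0) (trapezoid, 2 panels, h=0.3500): 0.290182
R(2,0) (trapezoid, 4 panels, h=0.1750): 0.286530
R(1,1) = 0.290182 + (0.290182 − 0.306720)/3 = 0.284669
R(2,1) = 0.286530 + (0.286530 − 0.290182)/3 = 0.285313
R(2,2) = 0.285313 + (0.285313 − 0.284669)/15 = 0.285356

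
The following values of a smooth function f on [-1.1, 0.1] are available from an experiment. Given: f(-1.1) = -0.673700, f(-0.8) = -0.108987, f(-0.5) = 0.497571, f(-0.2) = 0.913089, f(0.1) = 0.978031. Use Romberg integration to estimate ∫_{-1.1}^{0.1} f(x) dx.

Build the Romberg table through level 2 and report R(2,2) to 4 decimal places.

0.4511

R(0,0) (trapezoid, 1 panel, h=1.2000): 0.182599
R(1,0) (trapezoid, 2 panels, h=0.6000): 0.389842
R(2,0) (trapezoid, 4 panels, h=0.3000): 0.436152
R(1,1) = 0.389842 + (0.389842 − 0.182599)/3 = 0.458923
R(2,1) = 0.436152 + (0.436152 − 0.389842)/3 = 0.451589
R(2,2) = 0.451589 + (0.451589 − 0.458923)/15 = 0.451100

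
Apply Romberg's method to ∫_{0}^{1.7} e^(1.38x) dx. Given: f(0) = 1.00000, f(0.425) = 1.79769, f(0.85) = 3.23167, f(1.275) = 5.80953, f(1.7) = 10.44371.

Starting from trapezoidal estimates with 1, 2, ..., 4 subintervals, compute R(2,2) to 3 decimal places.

R(0,0) (trapezoid, 1 panel, h=1.7000): 9.72715
R(1,0) (trapezoid, 2 panels, h=0.8500): 7.61050
R(2,0) (trapezoid, 4 panels, h=0.4250): 7.03832
R(1,1) = 7.61050 + (7.61050 − 9.72715)/3 = 6.90495
R(2,1) = 7.03832 + (7.03832 − 7.61050)/3 = 6.84759
R(2,2) = 6.84759 + (6.84759 − 6.90495)/15 = 6.84377

6.844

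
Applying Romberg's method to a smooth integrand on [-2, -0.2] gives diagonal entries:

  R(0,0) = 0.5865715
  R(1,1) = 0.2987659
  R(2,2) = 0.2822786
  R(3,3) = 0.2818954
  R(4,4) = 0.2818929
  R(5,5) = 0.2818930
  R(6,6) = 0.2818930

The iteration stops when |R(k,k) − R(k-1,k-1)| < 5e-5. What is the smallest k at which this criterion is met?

|R(1,1) − R(0,0)| = 0.2878056 ≥ 5e-5
|R(2,2) − R(1,1)| = 0.0164873 ≥ 5e-5
|R(3,3) − R(2,2)| = 0.0003832 ≥ 5e-5
|R(4,4) − R(3,3)| = 0.0000025 < 5e-5

k = 4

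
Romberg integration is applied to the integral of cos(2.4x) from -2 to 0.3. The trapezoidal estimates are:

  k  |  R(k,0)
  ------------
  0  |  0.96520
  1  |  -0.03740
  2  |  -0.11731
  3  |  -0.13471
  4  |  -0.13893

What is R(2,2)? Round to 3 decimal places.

-0.129

R(1,1) = -0.03740 + (-0.03740 − 0.96520)/3 = -0.37160
R(2,1) = -0.11731 + (-0.11731 − (-0.03740))/3 = -0.14395
R(2,2) = (16·(-0.14395) − (-0.37160)) / 15 = -0.12877
(Column j=1 coincides with Simpson's rule on the same nodes.)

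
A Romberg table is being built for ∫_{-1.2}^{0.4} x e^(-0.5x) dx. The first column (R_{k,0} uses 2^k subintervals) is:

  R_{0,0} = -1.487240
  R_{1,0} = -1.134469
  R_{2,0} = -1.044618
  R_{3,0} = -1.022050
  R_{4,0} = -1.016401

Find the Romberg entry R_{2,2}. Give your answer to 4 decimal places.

-1.0145

Richardson extrapolation on the trapezoidal column (denominator 4−1=3):
R_{1,1} = -1.134469 + (-1.134469 − (-1.487240))/3 = -1.016879
R_{2,1} = -1.044618 + (-1.044618 − (-1.134469))/3 = -1.014668
R_{2,2} = (16·(-1.014668) − (-1.016879)) / 15 = -1.014521
(Column j=1 coincides with Simpson's rule on the same nodes.)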